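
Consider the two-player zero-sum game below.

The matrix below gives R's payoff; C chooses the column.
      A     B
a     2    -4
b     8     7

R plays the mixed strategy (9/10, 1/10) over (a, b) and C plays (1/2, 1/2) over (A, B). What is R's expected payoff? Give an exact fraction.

-3/20

Against (1/2, 1/2), each row's expected payoff is a: -1; b: 15/2.
Taking the (9/10, 1/10)-weighted average: (9/10)·(-1) + (1/10)·(15/2) = -3/20.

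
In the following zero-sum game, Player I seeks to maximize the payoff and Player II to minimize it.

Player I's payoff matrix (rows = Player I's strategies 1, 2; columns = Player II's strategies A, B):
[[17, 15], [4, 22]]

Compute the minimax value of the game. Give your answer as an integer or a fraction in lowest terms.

157/10

Row minima are 15 and 4, so Player I's maximin is 15; column maxima are 17 and 22, so Player II's minimax is 17. These differ, so the equilibrium is in mixed strategies.
Let Player I play 1 with probability p. Player II is indifferent when 17p + 4(1−p) = 15p + 22(1−p), giving p = 9/10.
Let Player II play A with probability q. Player I is indifferent when 17q + 15(1−q) = 4q + 22(1−q), giving q = 7/20.
The value is 17·(7/20) + (15)·(13/20) = 157/10.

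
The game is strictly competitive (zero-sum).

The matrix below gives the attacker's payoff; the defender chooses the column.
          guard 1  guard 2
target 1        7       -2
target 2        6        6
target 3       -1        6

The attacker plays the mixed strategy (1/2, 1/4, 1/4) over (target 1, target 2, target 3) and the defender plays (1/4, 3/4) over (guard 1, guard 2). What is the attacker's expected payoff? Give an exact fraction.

Against (1/4, 3/4), each row's expected payoff is target 1: 1/4; target 2: 6; target 3: 17/4.
Taking the (1/2, 1/4, 1/4)-weighted average: (1/2)·(1/4) + (1/4)·(6) + (1/4)·(17/4) = 43/16.

43/16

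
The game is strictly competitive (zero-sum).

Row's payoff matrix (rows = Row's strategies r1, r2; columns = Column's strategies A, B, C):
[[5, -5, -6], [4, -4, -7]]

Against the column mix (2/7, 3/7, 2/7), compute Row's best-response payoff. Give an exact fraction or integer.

-17/7

r1: (5)·(2/7) + (-5)·(3/7) + (-6)·(2/7) = -17/7.
r2: (4)·(2/7) + (-4)·(3/7) + (-7)·(2/7) = -18/7.
The best pure response is r1 with expected payoff -17/7.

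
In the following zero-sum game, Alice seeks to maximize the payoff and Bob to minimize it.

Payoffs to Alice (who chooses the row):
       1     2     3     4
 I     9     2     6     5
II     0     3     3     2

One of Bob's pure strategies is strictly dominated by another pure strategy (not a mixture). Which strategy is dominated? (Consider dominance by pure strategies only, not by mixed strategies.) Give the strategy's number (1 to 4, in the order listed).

3

Bob prefers columns that give Alice less. Compare 3 with 4: 5 < 6, 2 < 3.
So 4 strictly dominates 3 for Bob; 3 is strictly dominated.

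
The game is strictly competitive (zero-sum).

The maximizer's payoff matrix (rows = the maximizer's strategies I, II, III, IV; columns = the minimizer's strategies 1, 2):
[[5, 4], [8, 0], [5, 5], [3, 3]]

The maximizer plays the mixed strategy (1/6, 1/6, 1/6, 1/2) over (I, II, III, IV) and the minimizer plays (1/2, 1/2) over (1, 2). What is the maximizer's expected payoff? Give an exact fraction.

15/4

Against (1/2, 1/2), each row's expected payoff is I: 9/2; II: 4; III: 5; IV: 3.
Taking the (1/6, 1/6, 1/6, 1/2)-weighted average: (1/6)·(9/2) + (1/6)·(4) + (1/6)·(5) + (1/2)·(3) = 15/4.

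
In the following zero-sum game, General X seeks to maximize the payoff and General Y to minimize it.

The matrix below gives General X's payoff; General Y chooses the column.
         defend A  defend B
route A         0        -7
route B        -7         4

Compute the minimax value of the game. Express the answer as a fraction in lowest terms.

Row minima are -7 and -7, so General X's maximin is -7; column maxima are 0 and 4, so General Y's minimax is 0. These differ, so the equilibrium is in mixed strategies.
Let General X play route A with probability p. General Y is indifferent when −7(1−p) = −7p + 4(1−p), giving p = 11/18.
Let General Y play defend A with probability q. General X is indifferent when −7(1−q) = −7q + 4(1−q), giving q = 11/18.
The value is 0·(11/18) + (-7)·(7/18) = -49/18.

-49/18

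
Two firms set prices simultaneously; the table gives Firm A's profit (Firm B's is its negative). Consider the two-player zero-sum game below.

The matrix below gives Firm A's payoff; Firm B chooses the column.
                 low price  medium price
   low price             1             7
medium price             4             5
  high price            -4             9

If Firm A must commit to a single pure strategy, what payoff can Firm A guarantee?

The worst-case payoff for each row is low price: 1, medium price: 4, high price: -4.
The best of these is 4.

4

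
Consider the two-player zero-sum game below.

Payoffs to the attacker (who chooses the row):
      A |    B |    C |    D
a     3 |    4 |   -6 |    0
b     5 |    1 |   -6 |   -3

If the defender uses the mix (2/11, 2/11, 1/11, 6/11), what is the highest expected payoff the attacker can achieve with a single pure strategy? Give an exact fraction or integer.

8/11

a: (3)·(2/11) + (4)·(2/11) + (-6)·(1/11) + (0)·(6/11) = 8/11.
b: (5)·(2/11) + (1)·(2/11) + (-6)·(1/11) + (-3)·(6/11) = -12/11.
The best pure response is a with expected payoff 8/11.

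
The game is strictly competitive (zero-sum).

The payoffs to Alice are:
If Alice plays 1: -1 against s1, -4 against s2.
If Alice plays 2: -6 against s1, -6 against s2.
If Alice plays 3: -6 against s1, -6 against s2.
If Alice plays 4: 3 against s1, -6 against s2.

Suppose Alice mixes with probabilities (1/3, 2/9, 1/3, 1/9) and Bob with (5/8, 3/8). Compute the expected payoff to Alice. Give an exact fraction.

-49/12

Against (5/8, 3/8), each row's expected payoff is 1: -17/8; 2: -6; 3: -6; 4: -3/8.
Taking the (1/3, 2/9, 1/3, 1/9)-weighted average: (1/3)·(-17/8) + (2/9)·(-6) + (1/3)·(-6) + (1/9)·(-3/8) = -49/12.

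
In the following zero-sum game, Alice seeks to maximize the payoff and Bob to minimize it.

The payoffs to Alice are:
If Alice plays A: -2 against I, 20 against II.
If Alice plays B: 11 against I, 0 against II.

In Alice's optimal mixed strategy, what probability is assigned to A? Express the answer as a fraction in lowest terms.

Row minima are -2 and 0, so Alice's maximin is 0; column maxima are 11 and 20, so Bob's minimax is 11. These differ, so the equilibrium is in mixed strategies.
Let Alice play A with probability p. Bob is indifferent when −2p + 11(1−p) = 20p, giving p = 1/3.

1/3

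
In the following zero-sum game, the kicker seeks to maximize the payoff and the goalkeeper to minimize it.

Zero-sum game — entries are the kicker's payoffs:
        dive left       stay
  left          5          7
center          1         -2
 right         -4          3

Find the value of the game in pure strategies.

Row minima: 5, -2, -4 → the kicker's maximin is 5.
Column maxima: 5, 7 → the goalkeeper's minimax is 5.
They coincide at (left, dive left), so the value is 5.

5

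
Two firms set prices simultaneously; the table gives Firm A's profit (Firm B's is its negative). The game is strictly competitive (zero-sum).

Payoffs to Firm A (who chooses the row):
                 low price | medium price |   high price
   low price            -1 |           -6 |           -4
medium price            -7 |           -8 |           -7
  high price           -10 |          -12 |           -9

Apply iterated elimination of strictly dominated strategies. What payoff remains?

-6

Row medium price is strictly dominated by row low price (-1>-7, -6>-8, -4>-7); eliminate medium price.
Row high price is strictly dominated by row low price (-1>-10, -6>-12, -4>-9); eliminate high price.
Column low price is strictly dominated by medium price for Firm B (-6<-1); eliminate low price.
Column high price is strictly dominated by medium price for Firm B (-6<-4); eliminate high price.
Only (low price, medium price) remains, with payoff -6.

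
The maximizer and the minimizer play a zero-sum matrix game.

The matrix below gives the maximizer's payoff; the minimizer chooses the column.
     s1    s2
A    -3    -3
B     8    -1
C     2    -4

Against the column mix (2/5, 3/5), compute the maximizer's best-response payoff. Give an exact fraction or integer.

A: (-3)·(2/5) + (-3)·(3/5) = -3.
B: (8)·(2/5) + (-1)·(3/5) = 13/5.
C: (2)·(2/5) + (-4)·(3/5) = -8/5.
The best pure response is B with expected payoff 13/5.

13/5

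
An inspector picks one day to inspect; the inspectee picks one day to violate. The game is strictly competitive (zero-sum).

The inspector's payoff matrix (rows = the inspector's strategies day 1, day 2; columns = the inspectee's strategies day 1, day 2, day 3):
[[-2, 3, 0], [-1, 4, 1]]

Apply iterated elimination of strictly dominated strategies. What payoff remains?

-1

Column day 2 is strictly dominated by day 1 for the inspectee (-2<3, -1<4); eliminate day 2.
Column day 3 is strictly dominated by day 1 for the inspectee (-2<0, -1<1); eliminate day 3.
Row day 1 is strictly dominated by row day 2 (-1>-2); eliminate day 1.
Only (day 2, day 1) remains, with payoff -1.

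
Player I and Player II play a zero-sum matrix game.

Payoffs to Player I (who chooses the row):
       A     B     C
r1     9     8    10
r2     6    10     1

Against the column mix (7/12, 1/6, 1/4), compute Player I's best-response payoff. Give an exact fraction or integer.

r1: (9)·(7/12) + (8)·(1/6) + (10)·(1/4) = 109/12.
r2: (6)·(7/12) + (10)·(1/6) + (1)·(1/4) = 65/12.
The best pure response is r1 with expected payoff 109/12.

109/12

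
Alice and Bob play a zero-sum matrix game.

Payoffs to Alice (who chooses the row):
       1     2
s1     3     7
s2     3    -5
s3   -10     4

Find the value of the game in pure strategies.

3

Row minima: 3, -5, -10 → Alice's maximin is 3.
Column maxima: 3, 7 → Bob's minimax is 3.
They coincide at (s1, 1), so the value is 3.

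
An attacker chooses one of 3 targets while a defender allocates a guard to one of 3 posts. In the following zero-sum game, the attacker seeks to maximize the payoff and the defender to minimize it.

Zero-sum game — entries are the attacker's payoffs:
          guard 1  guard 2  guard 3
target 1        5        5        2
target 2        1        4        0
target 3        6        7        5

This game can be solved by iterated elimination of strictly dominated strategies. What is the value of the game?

5

Column guard 1 is strictly dominated by guard 3 for the defender (2<5, 0<1, 5<6); eliminate guard 1.
Column guard 2 is strictly dominated by guard 3 for the defender (2<5, 0<4, 5<7); eliminate guard 2.
Row target 2 is strictly dominated by row target 1 (2>0); eliminate target 2.
Row target 1 is strictly dominated by row target 3 (5>2); eliminate target 1.
Only (target 3, guard 3) remains, with payoff 5.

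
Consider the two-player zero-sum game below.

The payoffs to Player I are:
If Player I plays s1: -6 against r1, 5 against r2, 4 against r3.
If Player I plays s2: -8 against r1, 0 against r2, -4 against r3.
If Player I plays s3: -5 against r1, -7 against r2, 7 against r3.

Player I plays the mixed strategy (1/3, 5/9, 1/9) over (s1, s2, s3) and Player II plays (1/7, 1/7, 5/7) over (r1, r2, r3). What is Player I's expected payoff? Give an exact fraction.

-20/21

Against (1/7, 1/7, 5/7), each row's expected payoff is s1: 19/7; s2: -4; s3: 23/7.
Taking the (1/3, 5/9, 1/9)-weighted average: (1/3)·(19/7) + (5/9)·(-4) + (1/9)·(23/7) = -20/21.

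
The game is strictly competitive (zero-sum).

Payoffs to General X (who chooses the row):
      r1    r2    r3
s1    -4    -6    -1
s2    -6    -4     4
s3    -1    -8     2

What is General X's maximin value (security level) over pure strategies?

The worst-case payoff for each row is s1: -6, s2: -6, s3: -8.
The best of these is -6.

-6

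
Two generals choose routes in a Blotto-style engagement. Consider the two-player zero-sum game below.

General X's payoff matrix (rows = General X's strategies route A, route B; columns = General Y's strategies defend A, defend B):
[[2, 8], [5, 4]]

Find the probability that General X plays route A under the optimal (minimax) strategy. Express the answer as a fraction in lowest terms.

Row minima are 2 and 4, so General X's maximin is 4; column maxima are 5 and 8, so General Y's minimax is 5. These differ, so the equilibrium is in mixed strategies.
Let General X play route A with probability p. General Y is indifferent when 2p + 5(1−p) = 8p + 4(1−p), giving p = 1/7.

1/7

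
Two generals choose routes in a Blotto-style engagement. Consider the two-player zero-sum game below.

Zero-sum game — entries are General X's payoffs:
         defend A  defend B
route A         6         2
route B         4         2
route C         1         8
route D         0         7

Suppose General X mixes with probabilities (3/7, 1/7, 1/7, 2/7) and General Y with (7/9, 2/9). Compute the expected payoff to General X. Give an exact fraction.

Against (7/9, 2/9), each row's expected payoff is route A: 46/9; route B: 32/9; route C: 23/9; route D: 14/9.
Taking the (3/7, 1/7, 1/7, 2/7)-weighted average: (3/7)·(46/9) + (1/7)·(32/9) + (1/7)·(23/9) + (2/7)·(14/9) = 221/63.

221/63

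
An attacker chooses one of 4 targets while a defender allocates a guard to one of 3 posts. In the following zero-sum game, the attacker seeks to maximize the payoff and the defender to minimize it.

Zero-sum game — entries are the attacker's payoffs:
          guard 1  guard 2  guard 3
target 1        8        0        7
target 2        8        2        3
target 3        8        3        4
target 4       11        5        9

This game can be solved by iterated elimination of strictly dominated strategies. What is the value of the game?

5

Row target 3 is strictly dominated by row target 4 (11>8, 5>3, 9>4); eliminate target 3.
Row target 1 is strictly dominated by row target 4 (11>8, 5>0, 9>7); eliminate target 1.
Column guard 3 is strictly dominated by guard 2 for the defender (2<3, 5<9); eliminate guard 3.
Column guard 1 is strictly dominated by guard 2 for the defender (2<8, 5<11); eliminate guard 1.
Row target 2 is strictly dominated by row target 4 (5>2); eliminate target 2.
Only (target 4, guard 2) remains, with payoff 5.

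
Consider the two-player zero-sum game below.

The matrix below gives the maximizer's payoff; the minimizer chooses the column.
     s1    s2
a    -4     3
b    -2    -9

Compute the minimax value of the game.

-3

Row minima are -4 and -9, so the maximizer's maximin is -4; column maxima are -2 and 3, so the minimizer's minimax is -2. These differ, so the equilibrium is in mixed strategies.
Let the maximizer play a with probability p. The minimizer is indifferent when −4p − 2(1−p) = 3p − 9(1−p), giving p = 1/2.
Let the minimizer play s1 with probability q. The maximizer is indifferent when −4q + 3(1−q) = −2q − 9(1−q), giving q = 6/7.
The value is -4·(6/7) + (3)·(1/7) = -3.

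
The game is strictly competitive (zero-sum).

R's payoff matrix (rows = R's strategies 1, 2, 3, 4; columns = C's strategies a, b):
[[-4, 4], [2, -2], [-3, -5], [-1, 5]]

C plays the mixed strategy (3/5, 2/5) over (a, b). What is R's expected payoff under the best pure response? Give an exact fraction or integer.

7/5

1: (-4)·(3/5) + (4)·(2/5) = -4/5.
2: (2)·(3/5) + (-2)·(2/5) = 2/5.
3: (-3)·(3/5) + (-5)·(2/5) = -19/5.
4: (-1)·(3/5) + (5)·(2/5) = 7/5.
The best pure response is 4 with expected payoff 7/5.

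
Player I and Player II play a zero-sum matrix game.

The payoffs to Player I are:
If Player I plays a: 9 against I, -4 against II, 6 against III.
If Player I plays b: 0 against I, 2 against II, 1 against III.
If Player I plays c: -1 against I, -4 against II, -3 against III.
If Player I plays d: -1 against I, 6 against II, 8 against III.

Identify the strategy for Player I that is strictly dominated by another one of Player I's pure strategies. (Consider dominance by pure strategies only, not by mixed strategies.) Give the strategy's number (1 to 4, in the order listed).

Compare c with b: 0 > -1, 2 > -4, 1 > -3.
So b strictly dominates c for Player I; c is strictly dominated.

3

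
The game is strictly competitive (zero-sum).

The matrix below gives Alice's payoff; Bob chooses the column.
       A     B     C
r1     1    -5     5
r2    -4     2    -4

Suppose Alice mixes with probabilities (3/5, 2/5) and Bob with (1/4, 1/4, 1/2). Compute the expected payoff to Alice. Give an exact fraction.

-1/10

Against (1/4, 1/4, 1/2), each row's expected payoff is r1: 3/2; r2: -5/2.
Taking the (3/5, 2/5)-weighted average: (3/5)·(3/2) + (2/5)·(-5/2) = -1/10.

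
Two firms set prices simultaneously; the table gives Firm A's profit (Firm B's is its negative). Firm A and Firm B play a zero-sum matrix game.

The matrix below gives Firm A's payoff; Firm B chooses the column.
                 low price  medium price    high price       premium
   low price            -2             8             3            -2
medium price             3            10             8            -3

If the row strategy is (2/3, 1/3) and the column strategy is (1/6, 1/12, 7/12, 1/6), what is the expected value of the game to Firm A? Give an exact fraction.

3

Against (1/6, 1/12, 7/12, 1/6), each row's expected payoff is low price: 7/4; medium price: 11/2.
Taking the (2/3, 1/3)-weighted average: (2/3)·(7/4) + (1/3)·(11/2) = 3.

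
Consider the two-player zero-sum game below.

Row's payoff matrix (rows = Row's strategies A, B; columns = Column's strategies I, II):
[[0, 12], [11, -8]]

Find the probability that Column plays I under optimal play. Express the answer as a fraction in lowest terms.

20/31

Row minima are 0 and -8, so Row's maximin is 0; column maxima are 11 and 12, so Column's minimax is 11. These differ, so the equilibrium is in mixed strategies.
Let Column play I with probability q. Row is indifferent when 12(1−q) = 11q − 8(1−q), giving q = 20/31.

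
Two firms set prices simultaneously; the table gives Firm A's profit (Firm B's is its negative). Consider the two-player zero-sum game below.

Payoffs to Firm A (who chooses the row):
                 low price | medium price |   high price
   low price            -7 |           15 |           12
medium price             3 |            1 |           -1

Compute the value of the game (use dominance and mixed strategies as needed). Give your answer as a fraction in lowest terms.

Column medium price is strictly dominated by high price for Firm B (it gives Firm A more in every row).
The remaining 2×2 game on (low price, medium price) × (low price, high price) has no saddle point. Let Firm A play low price with probability p; indifference gives −7p + 3(1−p) = 12p − (1−p), so p = 4/23.
Similarly Firm B's optimal q on low price is 13/23, and the value is -7·(13/23) + (12)·(10/23) = 29/23.

29/23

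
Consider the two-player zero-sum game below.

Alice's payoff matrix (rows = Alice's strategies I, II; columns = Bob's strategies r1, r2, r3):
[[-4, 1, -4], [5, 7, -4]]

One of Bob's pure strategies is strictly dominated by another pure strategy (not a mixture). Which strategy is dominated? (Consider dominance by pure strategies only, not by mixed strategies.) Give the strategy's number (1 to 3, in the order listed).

2

Bob prefers columns that give Alice less. Compare r2 with r1: -4 < 1, 5 < 7.
So r1 strictly dominates r2 for Bob; r2 is strictly dominated.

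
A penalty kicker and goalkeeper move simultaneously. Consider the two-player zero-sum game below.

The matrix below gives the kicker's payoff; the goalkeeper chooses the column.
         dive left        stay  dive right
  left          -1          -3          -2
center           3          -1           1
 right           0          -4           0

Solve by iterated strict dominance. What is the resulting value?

-1

Row right is strictly dominated by row center (3>0, -1>-4, 1>0); eliminate right.
Row left is strictly dominated by row center (3>-1, -1>-3, 1>-2); eliminate left.
Column dive left is strictly dominated by stay for the goalkeeper (-1<3); eliminate dive left.
Column dive right is strictly dominated by stay for the goalkeeper (-1<1); eliminate dive right.
Only (center, stay) remains, with payoff -1.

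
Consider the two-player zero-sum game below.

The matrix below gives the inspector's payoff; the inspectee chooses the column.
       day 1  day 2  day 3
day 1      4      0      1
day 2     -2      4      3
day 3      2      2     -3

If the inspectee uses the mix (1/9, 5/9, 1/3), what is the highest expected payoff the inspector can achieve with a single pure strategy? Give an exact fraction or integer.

3

day 1: (4)·(1/9) + (0)·(5/9) + (1)·(1/3) = 7/9.
day 2: (-2)·(1/9) + (4)·(5/9) + (3)·(1/3) = 3.
day 3: (2)·(1/9) + (2)·(5/9) + (-3)·(1/3) = 1/3.
The best pure response is day 2 with expected payoff 3.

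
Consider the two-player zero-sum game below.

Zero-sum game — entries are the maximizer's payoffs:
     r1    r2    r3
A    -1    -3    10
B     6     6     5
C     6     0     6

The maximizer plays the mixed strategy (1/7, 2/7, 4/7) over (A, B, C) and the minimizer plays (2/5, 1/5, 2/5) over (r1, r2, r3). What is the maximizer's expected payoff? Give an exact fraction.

167/35

Against (2/5, 1/5, 2/5), each row's expected payoff is A: 3; B: 28/5; C: 24/5.
Taking the (1/7, 2/7, 4/7)-weighted average: (1/7)·(3) + (2/7)·(28/5) + (4/7)·(24/5) = 167/35.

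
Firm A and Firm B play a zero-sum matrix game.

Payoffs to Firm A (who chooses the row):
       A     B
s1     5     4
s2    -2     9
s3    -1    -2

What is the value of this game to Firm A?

Row s3 is strictly dominated by row s1, so Firm A never plays it.
The remaining 2×2 game on (s1, s2) × (A, B) has no saddle point. Let Firm A play s1 with probability p; indifference gives 5p − 2(1−p) = 4p + 9(1−p), so p = 11/12.
Similarly Firm B's optimal q on A is 5/12, and the value is 5·(5/12) + (4)·(7/12) = 53/12.

53/12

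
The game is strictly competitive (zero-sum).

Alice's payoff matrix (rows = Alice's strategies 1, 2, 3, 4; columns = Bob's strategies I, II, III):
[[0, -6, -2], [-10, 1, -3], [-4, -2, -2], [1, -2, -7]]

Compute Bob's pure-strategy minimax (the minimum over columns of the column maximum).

The worst case (largest entry) in each column is I: 1, II: 1, III: -2.
The best (smallest) of these is -2.

-2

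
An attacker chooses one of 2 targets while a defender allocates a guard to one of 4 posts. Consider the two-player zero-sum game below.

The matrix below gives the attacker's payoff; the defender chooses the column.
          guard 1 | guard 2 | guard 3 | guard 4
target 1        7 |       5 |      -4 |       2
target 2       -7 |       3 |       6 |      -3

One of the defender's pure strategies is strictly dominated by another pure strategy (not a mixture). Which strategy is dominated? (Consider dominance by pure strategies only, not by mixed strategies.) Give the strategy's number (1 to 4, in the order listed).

2

The defender prefers columns that give the attacker less. Compare guard 2 with guard 4: 2 < 5, -3 < 3.
So guard 4 strictly dominates guard 2 for the defender; guard 2 is strictly dominated.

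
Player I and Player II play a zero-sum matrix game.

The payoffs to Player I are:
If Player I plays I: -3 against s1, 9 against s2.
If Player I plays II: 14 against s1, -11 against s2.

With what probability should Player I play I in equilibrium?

25/37

Row minima are -3 and -11, so Player I's maximin is -3; column maxima are 14 and 9, so Player II's minimax is 9. These differ, so the equilibrium is in mixed strategies.
Let Player I play I with probability p. Player II is indifferent when −3p + 14(1−p) = 9p − 11(1−p), giving p = 25/37.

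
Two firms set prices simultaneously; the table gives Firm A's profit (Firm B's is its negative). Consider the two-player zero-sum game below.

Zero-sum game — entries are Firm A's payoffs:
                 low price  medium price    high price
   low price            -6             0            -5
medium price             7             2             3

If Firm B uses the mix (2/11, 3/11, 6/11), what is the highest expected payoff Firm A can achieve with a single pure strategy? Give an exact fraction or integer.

low price: (-6)·(2/11) + (0)·(3/11) + (-5)·(6/11) = -42/11.
medium price: (7)·(2/11) + (2)·(3/11) + (3)·(6/11) = 38/11.
The best pure response is medium price with expected payoff 38/11.

38/11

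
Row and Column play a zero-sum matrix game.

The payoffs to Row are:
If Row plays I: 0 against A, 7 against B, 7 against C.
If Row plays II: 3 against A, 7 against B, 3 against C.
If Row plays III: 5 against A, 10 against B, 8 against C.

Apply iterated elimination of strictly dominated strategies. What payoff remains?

Column B is strictly dominated by A for Column (0<7, 3<7, 5<10); eliminate B.
Row I is strictly dominated by row III (5>0, 8>7); eliminate I.
Row II is strictly dominated by row III (5>3, 8>3); eliminate II.
Column C is strictly dominated by A for Column (5<8); eliminate C.
Only (III, A) remains, with payoff 5.

5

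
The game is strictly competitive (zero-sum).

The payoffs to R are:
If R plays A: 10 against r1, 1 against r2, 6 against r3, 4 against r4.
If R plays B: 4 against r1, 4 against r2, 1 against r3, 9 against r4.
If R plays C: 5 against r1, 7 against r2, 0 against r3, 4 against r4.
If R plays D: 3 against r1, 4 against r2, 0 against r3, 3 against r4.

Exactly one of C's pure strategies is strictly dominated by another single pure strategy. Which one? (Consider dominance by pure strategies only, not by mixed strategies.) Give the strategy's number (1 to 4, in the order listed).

1

C prefers columns that give R less. Compare r1 with r3: 6 < 10, 1 < 4, 0 < 5, 0 < 3.
So r3 strictly dominates r1 for C; r1 is strictly dominated.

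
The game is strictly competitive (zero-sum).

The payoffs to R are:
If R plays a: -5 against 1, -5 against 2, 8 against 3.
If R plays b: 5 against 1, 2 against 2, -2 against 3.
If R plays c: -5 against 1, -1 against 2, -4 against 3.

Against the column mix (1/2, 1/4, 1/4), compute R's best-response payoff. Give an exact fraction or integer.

a: (-5)·(1/2) + (-5)·(1/4) + (8)·(1/4) = -7/4.
b: (5)·(1/2) + (2)·(1/4) + (-2)·(1/4) = 5/2.
c: (-5)·(1/2) + (-1)·(1/4) + (-4)·(1/4) = -15/4.
The best pure response is b with expected payoff 5/2.

5/2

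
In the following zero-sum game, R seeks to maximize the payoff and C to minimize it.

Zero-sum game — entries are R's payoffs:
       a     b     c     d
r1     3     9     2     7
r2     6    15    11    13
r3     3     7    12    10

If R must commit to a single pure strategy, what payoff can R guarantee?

6

The worst-case payoff for each row is r1: 2, r2: 6, r3: 3.
The best of these is 6.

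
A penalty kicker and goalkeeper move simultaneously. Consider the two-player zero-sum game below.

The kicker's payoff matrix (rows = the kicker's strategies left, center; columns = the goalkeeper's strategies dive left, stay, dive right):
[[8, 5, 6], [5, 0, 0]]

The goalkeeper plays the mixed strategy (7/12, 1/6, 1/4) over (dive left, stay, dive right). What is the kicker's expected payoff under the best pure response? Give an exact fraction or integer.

7

left: (8)·(7/12) + (5)·(1/6) + (6)·(1/4) = 7.
center: (5)·(7/12) + (0)·(1/6) + (0)·(1/4) = 35/12.
The best pure response is left with expected payoff 7.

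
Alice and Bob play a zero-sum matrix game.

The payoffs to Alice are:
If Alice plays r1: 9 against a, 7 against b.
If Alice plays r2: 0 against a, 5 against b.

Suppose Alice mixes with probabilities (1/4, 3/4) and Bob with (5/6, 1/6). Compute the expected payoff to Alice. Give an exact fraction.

67/24

Against (5/6, 1/6), each row's expected payoff is r1: 26/3; r2: 5/6.
Taking the (1/4, 3/4)-weighted average: (1/4)·(26/3) + (3/4)·(5/6) = 67/24.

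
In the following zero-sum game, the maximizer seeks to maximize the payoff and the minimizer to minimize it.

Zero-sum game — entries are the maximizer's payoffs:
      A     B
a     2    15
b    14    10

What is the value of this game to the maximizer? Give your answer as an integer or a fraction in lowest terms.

190/17

Row minima are 2 and 10, so the maximizer's maximin is 10; column maxima are 14 and 15, so the minimizer's minimax is 14. These differ, so the equilibrium is in mixed strategies.
Let the maximizer play a with probability p. The minimizer is indifferent when 2p + 14(1−p) = 15p + 10(1−p), giving p = 4/17.
Let the minimizer play A with probability q. The maximizer is indifferent when 2q + 15(1−q) = 14q + 10(1−q), giving q = 5/17.
The value is 2·(5/17) + (15)·(12/17) = 190/17.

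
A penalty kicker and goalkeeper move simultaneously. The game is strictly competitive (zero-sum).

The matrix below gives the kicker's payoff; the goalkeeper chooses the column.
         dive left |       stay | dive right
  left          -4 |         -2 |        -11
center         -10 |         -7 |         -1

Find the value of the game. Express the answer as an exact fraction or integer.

-53/8

Column stay is strictly dominated by dive left for the goalkeeper (it gives the kicker more in every row).
The remaining 2×2 game on (left, center) × (dive left, dive right) has no saddle point. Let the kicker play left with probability p; indifference gives −4p − 10(1−p) = −11p − (1−p), so p = 9/16.
Similarly the goalkeeper's optimal q on dive left is 5/8, and the value is -4·(5/8) + (-11)·(3/8) = -53/8.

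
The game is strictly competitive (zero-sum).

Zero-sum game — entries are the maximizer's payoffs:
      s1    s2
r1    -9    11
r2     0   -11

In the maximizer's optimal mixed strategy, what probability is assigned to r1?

Row minima are -9 and -11, so the maximizer's maximin is -9; column maxima are 0 and 11, so the minimizer's minimax is 0. These differ, so the equilibrium is in mixed strategies.
Let the maximizer play r1 with probability p. The minimizer is indifferent when −9p = 11p − 11(1−p), giving p = 11/31.

11/31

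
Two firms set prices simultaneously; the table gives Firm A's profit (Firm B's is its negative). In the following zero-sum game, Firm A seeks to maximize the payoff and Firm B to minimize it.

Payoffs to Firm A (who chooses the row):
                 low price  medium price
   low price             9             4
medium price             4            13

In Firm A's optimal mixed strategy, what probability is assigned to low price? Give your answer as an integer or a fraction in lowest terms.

Row minima are 4 and 4, so Firm A's maximin is 4; column maxima are 9 and 13, so Firm B's minimax is 9. These differ, so the equilibrium is in mixed strategies.
Let Firm A play low price with probability p. Firm B is indifferent when 9p + 4(1−p) = 4p + 13(1−p), giving p = 9/14.

9/14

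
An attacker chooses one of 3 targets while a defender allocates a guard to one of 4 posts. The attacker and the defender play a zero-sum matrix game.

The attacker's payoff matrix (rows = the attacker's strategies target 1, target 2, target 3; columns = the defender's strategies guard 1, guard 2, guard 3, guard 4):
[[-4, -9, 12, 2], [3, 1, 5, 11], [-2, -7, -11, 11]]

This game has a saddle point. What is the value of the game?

1

Row minima: -9, 1, -11 → the attacker's maximin is 1.
Column maxima: 3, 1, 12, 11 → the defender's minimax is 1.
They coincide at (target 2, guard 2), so the value is 1.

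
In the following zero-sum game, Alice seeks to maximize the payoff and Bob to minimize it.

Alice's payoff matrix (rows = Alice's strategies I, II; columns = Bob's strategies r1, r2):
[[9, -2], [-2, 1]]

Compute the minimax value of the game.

Row minima are -2 and -2, so Alice's maximin is -2; column maxima are 9 and 1, so Bob's minimax is 1. These differ, so the equilibrium is in mixed strategies.
Let Alice play I with probability p. Bob is indifferent when 9p − 2(1−p) = −2p + (1−p), giving p = 3/14.
Let Bob play r1 with probability q. Alice is indifferent when 9q − 2(1−q) = −2q + (1−q), giving q = 3/14.
The value is 9·(3/14) + (-2)·(11/14) = 5/14.

5/14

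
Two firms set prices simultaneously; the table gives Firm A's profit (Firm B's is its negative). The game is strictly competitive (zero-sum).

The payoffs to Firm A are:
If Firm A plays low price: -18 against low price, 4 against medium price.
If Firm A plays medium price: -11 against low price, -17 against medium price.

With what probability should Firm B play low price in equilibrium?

3/4

Row minima are -18 and -17, so Firm A's maximin is -17; column maxima are -11 and 4, so Firm B's minimax is -11. These differ, so the equilibrium is in mixed strategies.
Let Firm B play low price with probability q. Firm A is indifferent when −18q + 4(1−q) = −11q − 17(1−q), giving q = 3/4.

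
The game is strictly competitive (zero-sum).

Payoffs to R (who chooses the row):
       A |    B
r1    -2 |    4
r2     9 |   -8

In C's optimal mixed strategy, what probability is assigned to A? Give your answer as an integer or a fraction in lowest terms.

12/23

Row minima are -2 and -8, so R's maximin is -2; column maxima are 9 and 4, so C's minimax is 4. These differ, so the equilibrium is in mixed strategies.
Let C play A with probability q. R is indifferent when −2q + 4(1−q) = 9q − 8(1−q), giving q = 12/23.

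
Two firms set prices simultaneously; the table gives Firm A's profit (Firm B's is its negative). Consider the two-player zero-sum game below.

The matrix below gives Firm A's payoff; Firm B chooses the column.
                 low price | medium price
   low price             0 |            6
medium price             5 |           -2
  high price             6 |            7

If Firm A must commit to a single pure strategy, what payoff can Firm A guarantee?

The worst-case payoff for each row is low price: 0, medium price: -2, high price: 6.
The best of these is 6.

6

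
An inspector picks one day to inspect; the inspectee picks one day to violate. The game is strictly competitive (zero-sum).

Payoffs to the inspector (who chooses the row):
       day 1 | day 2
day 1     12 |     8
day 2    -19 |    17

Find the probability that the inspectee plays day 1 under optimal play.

Row minima are 8 and -19, so the inspector's maximin is 8; column maxima are 12 and 17, so the inspectee's minimax is 12. These differ, so the equilibrium is in mixed strategies.
Let the inspectee play day 1 with probability q. The inspector is indifferent when 12q + 8(1−q) = −19q + 17(1−q), giving q = 9/40.

9/40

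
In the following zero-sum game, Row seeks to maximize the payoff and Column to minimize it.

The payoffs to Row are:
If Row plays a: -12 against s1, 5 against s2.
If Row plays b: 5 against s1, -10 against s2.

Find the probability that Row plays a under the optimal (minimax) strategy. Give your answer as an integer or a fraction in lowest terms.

Row minima are -12 and -10, so Row's maximin is -10; column maxima are 5 and 5, so Column's minimax is 5. These differ, so the equilibrium is in mixed strategies.
Let Row play a with probability p. Column is indifferent when −12p + 5(1−p) = 5p − 10(1−p), giving p = 15/32.

15/32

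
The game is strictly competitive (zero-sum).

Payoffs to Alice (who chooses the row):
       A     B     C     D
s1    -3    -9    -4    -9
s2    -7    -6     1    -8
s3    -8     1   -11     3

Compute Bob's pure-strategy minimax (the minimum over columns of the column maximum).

-3

The worst case (largest entry) in each column is A: -3, B: 1, C: 1, D: 3.
The best (smallest) of these is -3.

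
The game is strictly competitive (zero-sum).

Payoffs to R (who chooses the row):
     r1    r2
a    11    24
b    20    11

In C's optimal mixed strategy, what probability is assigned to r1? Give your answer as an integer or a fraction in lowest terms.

Row minima are 11 and 11, so R's maximin is 11; column maxima are 20 and 24, so C's minimax is 20. These differ, so the equilibrium is in mixed strategies.
Let C play r1 with probability q. R is indifferent when 11q + 24(1−q) = 20q + 11(1−q), giving q = 13/22.

13/22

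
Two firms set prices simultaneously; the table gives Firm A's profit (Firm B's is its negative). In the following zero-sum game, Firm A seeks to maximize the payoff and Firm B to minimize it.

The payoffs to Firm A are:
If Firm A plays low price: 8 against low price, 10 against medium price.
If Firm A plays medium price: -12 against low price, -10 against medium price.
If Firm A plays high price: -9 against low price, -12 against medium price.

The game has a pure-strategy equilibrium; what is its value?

8

Row minima: 8, -12, -12 → Firm A's maximin is 8.
Column maxima: 8, 10 → Firm B's minimax is 8.
They coincide at (low price, low price), so the value is 8.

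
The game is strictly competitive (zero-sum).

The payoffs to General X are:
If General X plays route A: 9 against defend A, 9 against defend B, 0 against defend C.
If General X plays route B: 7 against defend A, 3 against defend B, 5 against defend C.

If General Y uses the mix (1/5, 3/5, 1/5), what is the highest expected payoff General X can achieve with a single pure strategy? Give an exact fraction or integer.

36/5

route A: (9)·(1/5) + (9)·(3/5) + (0)·(1/5) = 36/5.
route B: (7)·(1/5) + (3)·(3/5) + (5)·(1/5) = 21/5.
The best pure response is route A with expected payoff 36/5.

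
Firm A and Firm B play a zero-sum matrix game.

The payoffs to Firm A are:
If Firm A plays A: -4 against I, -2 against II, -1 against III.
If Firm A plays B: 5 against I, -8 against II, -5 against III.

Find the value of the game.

Column III is strictly dominated by II for Firm B (it gives Firm A more in every row).
The remaining 2×2 game on (A, B) × (I, II) has no saddle point. Let Firm A play A with probability p; indifference gives −4p + 5(1−p) = −2p − 8(1−p), so p = 13/15.
Similarly Firm B's optimal q on I is 2/5, and the value is -4·(2/5) + (-2)·(3/5) = -14/5.

-14/5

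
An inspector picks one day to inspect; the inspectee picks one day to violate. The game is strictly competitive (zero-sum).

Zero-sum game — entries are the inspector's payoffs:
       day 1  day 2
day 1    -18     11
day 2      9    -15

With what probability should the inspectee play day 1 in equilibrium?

Row minima are -18 and -15, so the inspector's maximin is -15; column maxima are 9 and 11, so the inspectee's minimax is 9. These differ, so the equilibrium is in mixed strategies.
Let the inspectee play day 1 with probability q. The inspector is indifferent when −18q + 11(1−q) = 9q − 15(1−q), giving q = 26/53.

26/53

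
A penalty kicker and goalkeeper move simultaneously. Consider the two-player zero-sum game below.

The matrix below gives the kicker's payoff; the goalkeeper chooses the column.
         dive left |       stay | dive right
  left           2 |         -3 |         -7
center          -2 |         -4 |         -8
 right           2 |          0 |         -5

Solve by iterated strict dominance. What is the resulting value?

Row center is strictly dominated by row left (2>-2, -3>-4, -7>-8); eliminate center.
Column dive left is strictly dominated by stay for the goalkeeper (-3<2, 0<2); eliminate dive left.
Column stay is strictly dominated by dive right for the goalkeeper (-7<-3, -5<0); eliminate stay.
Row left is strictly dominated by row right (-5>-7); eliminate left.
Only (right, dive right) remains, with payoff -5.

-5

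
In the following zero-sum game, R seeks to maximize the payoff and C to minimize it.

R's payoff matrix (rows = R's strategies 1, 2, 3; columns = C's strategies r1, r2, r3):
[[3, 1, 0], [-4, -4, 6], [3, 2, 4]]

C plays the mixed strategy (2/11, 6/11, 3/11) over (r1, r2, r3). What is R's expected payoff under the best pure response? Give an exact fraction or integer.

1: (3)·(2/11) + (1)·(6/11) + (0)·(3/11) = 12/11.
2: (-4)·(2/11) + (-4)·(6/11) + (6)·(3/11) = -14/11.
3: (3)·(2/11) + (2)·(6/11) + (4)·(3/11) = 30/11.
The best pure response is 3 with expected payoff 30/11.

30/11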